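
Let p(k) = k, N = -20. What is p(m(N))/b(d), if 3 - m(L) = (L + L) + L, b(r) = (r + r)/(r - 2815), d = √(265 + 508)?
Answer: 63/2 - 177345*√773/1546 ≈ -3157.8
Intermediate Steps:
d = √773 ≈ 27.803
b(r) = 2*r/(-2815 + r) (b(r) = (2*r)/(-2815 + r) = 2*r/(-2815 + r))
m(L) = 3 - 3*L (m(L) = 3 - ((L + L) + L) = 3 - (2*L + L) = 3 - 3*L)
p(m(N))/b(d) = (3 - 3*(-20))/((2*√773/(-2815 + √773))) = (3 + 60)*(√773*(-2815 + √773)/1546) = 63*(√773*(-2815 + √773)/1546) = 63*√773*(-2815 + √773)/1546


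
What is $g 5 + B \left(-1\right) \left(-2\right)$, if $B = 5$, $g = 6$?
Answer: $40$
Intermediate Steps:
$g 5 + B \left(-1\right) \left(-2\right) = 6 \cdot 5 + 5 \left(-1\right) \left(-2\right) = 30 - -10 = 30 + 10 = 40$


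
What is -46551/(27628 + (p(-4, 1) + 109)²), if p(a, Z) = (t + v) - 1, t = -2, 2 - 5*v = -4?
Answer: -1163775/977996 ≈ -1.1900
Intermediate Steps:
v = 6/5 (v = ⅖ - ⅕*(-4) = ⅖ + ⅘ = 6/5 ≈ 1.2000)
p(a, Z) = -9/5 (p(a, Z) = (-2 + 6/5) - 1 = -⅘ - 1 = -9/5)
-46551/(27628 + (p(-4, 1) + 109)²) = -46551/(27628 + (-9/5 + 109)²) = -46551/(27628 + (536/5)²) = -46551/(27628 + 287296/25) = -46551/977996/25 = -46551*25/977996 = -1163775/977996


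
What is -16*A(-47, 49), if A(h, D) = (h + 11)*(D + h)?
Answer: 1152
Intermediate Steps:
A(h, D) = (11 + h)*(D + h)
-16*A(-47, 49) = -16*((-47)² + 11*49 + 11*(-47) + 49*(-47)) = -16*(2209 + 539 - 517 - 2303) = -16*(-72) = 1152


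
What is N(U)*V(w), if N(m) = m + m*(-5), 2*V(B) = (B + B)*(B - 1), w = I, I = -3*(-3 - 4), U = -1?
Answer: 1680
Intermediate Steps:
I = 21 (I = -3*(-7) = 21)
w = 21
V(B) = B*(-1 + B) (V(B) = ((B + B)*(B - 1))/2 = ((2*B)*(-1 + B))/2 = (2*B*(-1 + B))/2 = B*(-1 + B))
N(m) = -4*m (N(m) = m - 5*m = -4*m)
N(U)*V(w) = (-4*(-1))*(21*(-1 + 21)) = 4*(21*20) = 4*420 = 1680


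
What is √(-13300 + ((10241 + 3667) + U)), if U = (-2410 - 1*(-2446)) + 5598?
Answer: √6242 ≈ 79.006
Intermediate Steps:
U = 5634 (U = (-2410 + 2446) + 5598 = 36 + 5598 = 5634)
√(-13300 + ((10241 + 3667) + U)) = √(-13300 + ((10241 + 3667) + 5634)) = √(-13300 + (13908 + 5634)) = √(-13300 + 19542) = √6242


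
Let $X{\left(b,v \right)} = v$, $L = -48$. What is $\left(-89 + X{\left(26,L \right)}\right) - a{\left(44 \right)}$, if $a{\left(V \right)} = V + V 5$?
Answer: $-401$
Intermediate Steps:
$a{\left(V \right)} = 6 V$ ($a{\left(V \right)} = V + 5 V = 6 V$)
$\left(-89 + X{\left(26,L \right)}\right) - a{\left(44 \right)} = \left(-89 - 48\right) - 6 \cdot 44 = -137 - 264 = -401$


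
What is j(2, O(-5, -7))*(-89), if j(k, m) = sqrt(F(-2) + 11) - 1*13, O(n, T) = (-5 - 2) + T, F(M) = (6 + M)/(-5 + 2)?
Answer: 1157 - 89*sqrt(87)/3 ≈ 880.29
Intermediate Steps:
F(M) = -2 - M/3 (F(M) = (6 + M)/(-3) = (6 + M)*(-1/3) = -2 - M/3)
O(n, T) = -7 + T
j(k, m) = -13 + sqrt(87)/3 (j(k, m) = sqrt((-2 - 1/3*(-2)) + 11) - 1*13 = sqrt((-2 + 2/3) + 11) - 13 = sqrt(-4/3 + 11) - 13 = sqrt(29/3) - 13 = sqrt(87)/3 - 13 = -13 + sqrt(87)/3)
j(2, O(-5, -7))*(-89) = (-13 + sqrt(87)/3)*(-89) = 1157 - 89*sqrt(87)/3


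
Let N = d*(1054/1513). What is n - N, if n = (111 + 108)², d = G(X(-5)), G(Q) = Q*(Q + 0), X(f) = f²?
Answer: 4229779/89 ≈ 47526.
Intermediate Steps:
G(Q) = Q² (G(Q) = Q*Q = Q²)
d = 625 (d = ((-5)²)² = 25² = 625)
N = 38750/89 (N = 625*(1054/1513) = 625*(1054*(1/1513)) = 625*(62/89) = 38750/89 ≈ 435.39)
n = 47961 (n = 219² = 47961)
n - N = 47961 - 1*38750/89 = 47961 - 38750/89 = 4229779/89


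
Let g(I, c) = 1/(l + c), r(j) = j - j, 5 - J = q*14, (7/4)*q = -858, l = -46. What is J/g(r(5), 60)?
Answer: 96166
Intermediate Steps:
q = -3432/7 (q = (4/7)*(-858) = -3432/7 ≈ -490.29)
J = 6869 (J = 5 - (-3432)*14/7 = 5 - 1*(-6864) = 5 + 6864 = 6869)
r(j) = 0
g(I, c) = 1/(-46 + c)
J/g(r(5), 60) = 6869/(1/(-46 + 60)) = 6869/(1/14) = 6869*14 = 96166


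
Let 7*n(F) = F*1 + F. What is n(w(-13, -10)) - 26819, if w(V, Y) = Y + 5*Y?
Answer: -187853/7 ≈ -26836.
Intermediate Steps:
w(V, Y) = 6*Y
n(F) = 2*F/7 (n(F) = (F*1 + F)/7 = (F + F)/7 = (2*F)/7 = 2*F/7)
n(w(-13, -10)) - 26819 = 2*(6*(-10))/7 - 26819 = (2/7)*(-60) - 26819 = -120/7 - 26819 = -187853/7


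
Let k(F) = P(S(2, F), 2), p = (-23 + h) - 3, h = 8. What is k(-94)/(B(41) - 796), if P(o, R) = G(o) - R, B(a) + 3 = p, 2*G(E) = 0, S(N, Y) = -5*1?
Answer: 2/817 ≈ 0.0024480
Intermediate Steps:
S(N, Y) = -5
G(E) = 0 (G(E) = (1/2)*0 = 0)
p = -18 (p = (-23 + 8) - 3 = -15 - 3 = -18)
B(a) = -21 (B(a) = -3 - 18 = -21)
P(o, R) = -R (P(o, R) = 0 - R = -R)
k(F) = -2 (k(F) = -1*2 = -2)
k(-94)/(B(41) - 796) = -2/(-21 - 796) = -2/(-817) = -2*(-1/817) = 2/817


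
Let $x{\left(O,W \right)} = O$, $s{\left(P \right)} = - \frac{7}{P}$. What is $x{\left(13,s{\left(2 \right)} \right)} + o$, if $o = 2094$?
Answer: $2107$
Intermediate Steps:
$x{\left(13,s{\left(2 \right)} \right)} + o = 13 + 2094 = 2107$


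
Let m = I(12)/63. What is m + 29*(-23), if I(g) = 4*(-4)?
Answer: -42037/63 ≈ -667.25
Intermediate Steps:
I(g) = -16
m = -16/63 ≈ -0.25397
m + 29*(-23) = -16/63 + 29*(-23) = -16/63 - 667 = -42037/63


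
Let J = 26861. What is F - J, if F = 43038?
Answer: 16177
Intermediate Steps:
F - J = 43038 - 1*26861 = 43038 - 26861 = 16177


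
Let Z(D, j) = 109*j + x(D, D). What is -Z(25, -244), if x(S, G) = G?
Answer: 26571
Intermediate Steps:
Z(D, j) = D + 109*j (Z(D, j) = 109*j + D = D + 109*j)
-Z(25, -244) = -(25 + 109*(-244)) = -(25 - 26596) = -1*(-26571) = 26571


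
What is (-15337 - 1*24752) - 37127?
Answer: -77216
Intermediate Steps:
(-15337 - 1*24752) - 37127 = (-15337 - 24752) - 37127 = -40089 - 37127 = -77216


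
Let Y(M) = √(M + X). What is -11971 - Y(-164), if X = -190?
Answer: -11971 - I*√354 ≈ -11971.0 - 18.815*I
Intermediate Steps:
Y(M) = √(-190 + M) (Y(M) = √(M - 190) = √(-190 + M))
-11971 - Y(-164) = -11971 - √(-190 - 164) = -11971 - √(-354) = -11971 - I*√354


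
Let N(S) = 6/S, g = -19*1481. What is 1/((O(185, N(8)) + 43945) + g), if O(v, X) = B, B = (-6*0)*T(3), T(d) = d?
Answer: 1/15806 ≈ 6.3267e-5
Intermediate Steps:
g = -28139
B = 0 (B = -6*0*3 = 0*3 = 0)
O(v, X) = 0
1/((O(185, N(8)) + 43945) + g) = 1/((0 + 43945) - 28139) = 1/(43945 - 28139) = 1/15806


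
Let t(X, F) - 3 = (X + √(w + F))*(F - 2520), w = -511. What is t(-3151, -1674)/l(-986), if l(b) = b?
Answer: -13215297/986 + 2097*I*√2185/493 ≈ -13403.0 + 198.83*I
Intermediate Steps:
t(X, F) = 3 + (-2520 + F)*(X + √(-511 + F)) (t(X, F) = 3 + (X + √(-511 + F))*(F - 2520) = 3 + (X + √(-511 + F))*(-2520 + F) = 3 + (-2520 + F)*(X + √(-511 + F)))
t(-3151, -1674)/l(-986) = (3 - 2520*(-3151) - 2520*√(-511 - 1674) - 1674*(-3151) - 1674*√(-511 - 1674))/(-986) = (3 + 7940520 - 2520*I*√2185 + 5274774 - 1674*I*√2185)*(-1/986) = (13215297 - 4194*I*√2185)*(-1/986) = -13215297/986 + 2097*I*√2185/493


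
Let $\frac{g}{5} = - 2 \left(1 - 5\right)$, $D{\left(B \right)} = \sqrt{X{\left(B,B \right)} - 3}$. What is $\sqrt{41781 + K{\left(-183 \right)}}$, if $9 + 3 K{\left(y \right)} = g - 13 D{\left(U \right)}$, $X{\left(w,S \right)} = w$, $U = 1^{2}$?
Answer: $\frac{\sqrt{376122 - 39 i \sqrt{2}}}{3} \approx 204.43 - 0.014989 i$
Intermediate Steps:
$U = 1$
$D{\left(B \right)} = \sqrt{-3 + B}$ ($D{\left(B \right)} = \sqrt{B - 3} = \sqrt{-3 + B}$)
$g = 40$ ($g = 5 \left(- 2 \left(1 - 5\right)\right) = 5 \left(\left(-2\right) \left(-4\right)\right) = 5 \cdot 8 = 40$)
$K{\left(y \right)} = \frac{31}{3} - \frac{13 i \sqrt{2}}{3}$ ($K{\left(y \right)} = -3 + \frac{40 - 13 \sqrt{-3 + 1}}{3} = -3 + \frac{40 - 13 \sqrt{-2}}{3} = -3 + \frac{40 - 13 i \sqrt{2}}{3} = -3 + \left(\frac{40}{3} - \frac{13 i \sqrt{2}}{3}\right) = \frac{31}{3} - \frac{13 i \sqrt{2}}{3}$)
$\sqrt{41781 + K{\left(-183 \right)}} = \sqrt{41781 + \left(\frac{31}{3} - \frac{13 i \sqrt{2}}{3}\right)} = \sqrt{\frac{125374}{3} - \frac{13 i \sqrt{2}}{3}}$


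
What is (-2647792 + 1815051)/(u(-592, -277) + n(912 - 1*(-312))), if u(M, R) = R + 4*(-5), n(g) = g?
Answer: -832741/927 ≈ -898.32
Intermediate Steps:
u(M, R) = -20 + R (u(M, R) = R - 20 = -20 + R)
(-2647792 + 1815051)/(u(-592, -277) + n(912 - 1*(-312))) = (-2647792 + 1815051)/((-20 - 277) + (912 - 1*(-312))) = -832741/(-297 + (912 + 312)) = -832741/(-297 + 1224) = -832741/927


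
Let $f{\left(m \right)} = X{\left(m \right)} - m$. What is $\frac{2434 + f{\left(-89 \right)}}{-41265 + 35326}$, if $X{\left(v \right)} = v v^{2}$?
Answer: $\frac{702446}{5939} \approx 118.28$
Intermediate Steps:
$X{\left(v \right)} = v^{3}$
$f{\left(m \right)} = m^{3} - m$
$\frac{2434 + f{\left(-89 \right)}}{-41265 + 35326} = \frac{2434 + \left(\left(-89\right)^{3} - -89\right)}{-41265 + 35326} = \frac{2434 + \left(-704969 + 89\right)}{-5939} = \left(2434 - 704880\right) \left(- \frac{1}{5939}\right) = \left(-702446\right) \left(- \frac{1}{5939}\right) = \frac{702446}{5939}$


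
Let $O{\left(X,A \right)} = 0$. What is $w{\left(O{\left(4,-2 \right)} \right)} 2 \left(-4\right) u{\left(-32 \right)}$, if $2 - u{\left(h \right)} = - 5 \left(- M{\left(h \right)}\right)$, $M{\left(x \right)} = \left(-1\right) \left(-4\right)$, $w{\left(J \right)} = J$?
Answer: $0$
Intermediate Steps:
$M{\left(x \right)} = 4$
$u{\left(h \right)} = -18$ ($u{\left(h \right)} = 2 - - 5 \left(\left(-1\right) 4\right) = 2 - \left(-5\right) \left(-4\right) = 2 - 20 = -18$)
$w{\left(O{\left(4,-2 \right)} \right)} 2 \left(-4\right) u{\left(-32 \right)} = 0 \cdot 2 \left(-4\right) \left(-18\right) = 0 \left(-4\right) \left(-18\right) = 0 \left(-18\right) = 0$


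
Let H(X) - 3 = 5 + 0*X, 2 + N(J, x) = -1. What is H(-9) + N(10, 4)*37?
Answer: -103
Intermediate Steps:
N(J, x) = -3 (N(J, x) = -2 - 1 = -3)
H(X) = 8 (H(X) = 3 + (5 + 0*X) = 3 + (5 + 0) = 3 + 5 = 8)
H(-9) + N(10, 4)*37 = 8 - 3*37 = 8 - 111 = -103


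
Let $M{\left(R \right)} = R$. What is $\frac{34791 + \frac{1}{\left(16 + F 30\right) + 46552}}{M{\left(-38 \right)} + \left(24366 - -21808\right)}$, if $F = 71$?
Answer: $\frac{1694252119}{2246730928} \approx 0.7541$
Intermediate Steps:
$\frac{34791 + \frac{1}{\left(16 + F 30\right) + 46552}}{M{\left(-38 \right)} + \left(24366 - -21808\right)} = \frac{34791 + \frac{1}{\left(16 + 71 \cdot 30\right) + 46552}}{-38 + \left(24366 - -21808\right)} = \frac{34791 + \frac{1}{\left(16 + 2130\right) + 46552}}{-38 + \left(24366 + 21808\right)} = \frac{34791 + \frac{1}{2146 + 46552}}{-38 + 46174} = \frac{34791 + \frac{1}{48698}}{46136} = \left(34791 + \frac{1}{48698}\right) \frac{1}{46136} = \frac{1694252119}{48698} \cdot \frac{1}{46136} = \frac{1694252119}{2246730928}$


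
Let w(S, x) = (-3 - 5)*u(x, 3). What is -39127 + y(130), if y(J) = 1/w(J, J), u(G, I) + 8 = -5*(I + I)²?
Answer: -58847007/1504 ≈ -39127.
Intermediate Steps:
u(G, I) = -8 - 20*I² (u(G, I) = -8 - 5*(I + I)² = -8 - 5*4*I² = -8 - 20*I²)
w(S, x) = 1504 (w(S, x) = (-3 - 5)*(-8 - 20*3²) = -8*(-8 - 20*9) = -8*(-8 - 180) = -8*(-188) = 1504)
y(J) = 1/1504
-39127 + y(130) = -39127 + 1/1504 = -58847007/1504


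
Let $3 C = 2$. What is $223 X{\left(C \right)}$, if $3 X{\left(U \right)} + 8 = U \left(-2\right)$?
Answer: $- \frac{6244}{9} \approx -693.78$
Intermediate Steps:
$C = \frac{2}{3}$ ($C = \frac{1}{3} \cdot 2 = \frac{2}{3} \approx 0.66667$)
$X{\left(U \right)} = - \frac{8}{3} - \frac{2 U}{3}$ ($X{\left(U \right)} = - \frac{8}{3} + \frac{U \left(-2\right)}{3} = - \frac{8}{3} + \frac{\left(-2\right) U}{3} = - \frac{8}{3} - \frac{2 U}{3}$)
$223 X{\left(C \right)} = 223 \left(- \frac{8}{3} - \frac{4}{9}\right) = 223 \left(- \frac{28}{9}\right) = - \frac{6244}{9}$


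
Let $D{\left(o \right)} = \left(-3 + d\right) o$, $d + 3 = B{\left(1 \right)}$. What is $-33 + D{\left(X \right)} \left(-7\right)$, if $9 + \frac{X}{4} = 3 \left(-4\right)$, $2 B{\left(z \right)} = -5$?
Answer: $-5031$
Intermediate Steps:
$B{\left(z \right)} = - \frac{5}{2}$ ($B{\left(z \right)} = \frac{1}{2} \left(-5\right) = - \frac{5}{2}$)
$d = - \frac{11}{2}$ ($d = -3 - \frac{5}{2} = - \frac{11}{2} \approx -5.5$)
$X = -84$ ($X = -36 + 4 \cdot 3 \left(-4\right) = -36 + 4 \left(-12\right) = -36 - 48 = -84$)
$D{\left(o \right)} = - \frac{17 o}{2}$ ($D{\left(o \right)} = \left(-3 - \frac{11}{2}\right) o = - \frac{17 o}{2}$)
$-33 + D{\left(X \right)} \left(-7\right) = -33 + \left(- \frac{17}{2}\right) \left(-84\right) \left(-7\right) = -33 + 714 \left(-7\right) = -33 - 4998 = -5031$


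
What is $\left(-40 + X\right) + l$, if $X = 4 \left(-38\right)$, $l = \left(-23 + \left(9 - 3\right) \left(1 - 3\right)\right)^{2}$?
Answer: $1033$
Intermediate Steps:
$l = 1225$ ($l = \left(-23 + 6 \left(-2\right)\right)^{2} = \left(-23 - 12\right)^{2} = \left(-35\right)^{2} = 1225$)
$X = -152$
$\left(-40 + X\right) + l = \left(-40 - 152\right) + 1225 = -192 + 1225 = 1033$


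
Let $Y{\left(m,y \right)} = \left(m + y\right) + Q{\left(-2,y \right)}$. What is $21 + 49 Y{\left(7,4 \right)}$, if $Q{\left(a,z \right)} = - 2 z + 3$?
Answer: $315$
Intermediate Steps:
$Q{\left(a,z \right)} = 3 - 2 z$
$Y{\left(m,y \right)} = 3 + m - y$ ($Y{\left(m,y \right)} = \left(m + y\right) - \left(-3 + 2 y\right) = 3 + m - y$)
$21 + 49 Y{\left(7,4 \right)} = 21 + 49 \left(3 + 7 - 4\right) = 21 + 49 \cdot 6 = 21 + 294 = 315$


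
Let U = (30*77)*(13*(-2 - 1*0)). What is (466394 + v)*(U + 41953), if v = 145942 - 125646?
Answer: -8812495830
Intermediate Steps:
v = 20296
U = -60060 (U = 2310*(13*(-2 + 0)) = 2310*(13*(-2)) = 2310*(-26) = -60060)
(466394 + v)*(U + 41953) = (466394 + 20296)*(-60060 + 41953) = 486690*(-18107) = -8812495830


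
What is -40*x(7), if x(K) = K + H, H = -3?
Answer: -160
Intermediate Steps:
x(K) = -3 + K (x(K) = K - 3 = -3 + K)
-40*x(7) = -40*(-3 + 7) = -40*4 = -160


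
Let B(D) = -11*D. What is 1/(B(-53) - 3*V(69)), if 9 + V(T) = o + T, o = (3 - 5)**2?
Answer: 1/391 ≈ 0.0025575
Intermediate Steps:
o = 4 (o = (-2)**2 = 4)
V(T) = -5 + T (V(T) = -9 + (4 + T) = -5 + T)
1/(B(-53) - 3*V(69)) = 1/(-11*(-53) - 3*(-5 + 69)) = 1/(583 - 3*64) = 1/(583 - 192) = 1/391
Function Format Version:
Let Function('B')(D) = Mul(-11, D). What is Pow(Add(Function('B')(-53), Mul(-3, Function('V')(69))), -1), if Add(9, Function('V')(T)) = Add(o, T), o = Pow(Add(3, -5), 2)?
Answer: Rational(1, 391) ≈ 0.0025575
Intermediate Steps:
o = 4 (o = Pow(-2, 2) = 4)
Function('V')(T) = Add(-5, T) (Function('V')(T) = Add(-9, Add(4, T)) = Add(-5, T))
Pow(Add(Function('B')(-53), Mul(-3, Function('V')(69))), -1) = Pow(Add(Mul(-11, -53), Mul(-3, Add(-5, 69))), -1) = Pow(Add(583, Mul(-3, 64)), -1) = Pow(Add(583, -192), -1) = Pow(391, -1) = Rational(1, 391)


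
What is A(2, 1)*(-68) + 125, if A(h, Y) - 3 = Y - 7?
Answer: 329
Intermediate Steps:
A(h, Y) = -4 + Y (A(h, Y) = 3 + (Y - 7) = 3 + (-7 + Y) = -4 + Y)
A(2, 1)*(-68) + 125 = (-4 + 1)*(-68) + 125 = -3*(-68) + 125 = 204 + 125 = 329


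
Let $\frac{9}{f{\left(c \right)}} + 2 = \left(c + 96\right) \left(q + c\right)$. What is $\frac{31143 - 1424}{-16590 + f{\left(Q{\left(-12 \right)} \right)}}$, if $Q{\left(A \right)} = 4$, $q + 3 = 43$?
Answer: $- \frac{43568054}{24320937} \approx -1.7914$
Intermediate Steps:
$q = 40$ ($q = -3 + 43 = 40$)
$f{\left(c \right)} = \frac{9}{-2 + \left(40 + c\right) \left(96 + c\right)}$ ($f{\left(c \right)} = \frac{9}{-2 + \left(c + 96\right) \left(40 + c\right)} = \frac{9}{-2 + \left(96 + c\right) \left(40 + c\right)} = \frac{9}{-2 + \left(40 + c\right) \left(96 + c\right)}$)
$\frac{31143 - 1424}{-16590 + f{\left(Q{\left(-12 \right)} \right)}} = \frac{31143 - 1424}{-16590 + \frac{9}{3838 + 4^{2} + 136 \cdot 4}} = \frac{29719}{-16590 + \frac{9}{3838 + 16 + 544}} = \frac{29719}{-16590 + \frac{9}{4398}} = \frac{29719}{-16590 + 9 \cdot \frac{1}{4398}} = \frac{29719}{-16590 + \frac{3}{1466}} = \frac{29719}{- \frac{24320937}{1466}} = 29719 \left(- \frac{1466}{24320937}\right) = - \frac{43568054}{24320937}$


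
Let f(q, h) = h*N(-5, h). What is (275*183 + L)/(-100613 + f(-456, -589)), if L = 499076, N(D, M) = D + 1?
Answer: -549401/98257 ≈ -5.5915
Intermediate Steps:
N(D, M) = 1 + D
f(q, h) = -4*h (f(q, h) = h*(1 - 5) = h*(-4) = -4*h)
(275*183 + L)/(-100613 + f(-456, -589)) = (275*183 + 499076)/(-100613 - 4*(-589)) = (50325 + 499076)/(-100613 + 2356) = 549401/(-98257) = 549401*(-1/98257) = -549401/98257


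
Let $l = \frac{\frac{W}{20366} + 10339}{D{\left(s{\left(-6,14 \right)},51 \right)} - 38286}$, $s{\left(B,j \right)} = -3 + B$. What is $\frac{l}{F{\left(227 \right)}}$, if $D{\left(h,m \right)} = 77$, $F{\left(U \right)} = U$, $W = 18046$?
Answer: $- \frac{105291060}{88321670069} \approx -0.0011921$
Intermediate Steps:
$l = - \frac{105291060}{389082247}$ ($l = \frac{\frac{18046}{20366} + 10339}{77 - 38286} = \frac{18046 \cdot \frac{1}{20366} + 10339}{-38209} = \left(\frac{9023}{10183} + 10339\right) \left(- \frac{1}{38209}\right) = \frac{105291060}{10183} \left(- \frac{1}{38209}\right) = - \frac{105291060}{389082247} \approx -0.27061$)
$\frac{l}{F{\left(227 \right)}} = - \frac{105291060}{389082247 \cdot 227} = \left(- \frac{105291060}{389082247}\right) \frac{1}{227} = - \frac{105291060}{88321670069}$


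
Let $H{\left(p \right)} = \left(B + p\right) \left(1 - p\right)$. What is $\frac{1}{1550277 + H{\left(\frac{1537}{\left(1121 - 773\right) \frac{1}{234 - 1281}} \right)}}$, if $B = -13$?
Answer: $- \frac{16}{318370617} \approx -5.0256 \cdot 10^{-8}$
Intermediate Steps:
$H{\left(p \right)} = \left(1 - p\right) \left(-13 + p\right)$ ($H{\left(p \right)} = \left(-13 + p\right) \left(1 - p\right) = \left(1 - p\right) \left(-13 + p\right)$)
$\frac{1}{1550277 + H{\left(\frac{1537}{\left(1121 - 773\right) \frac{1}{234 - 1281}} \right)}} = \frac{1}{1550277 - \left(13 + \left(\frac{1537}{\left(1121 - 773\right) \frac{1}{234 - 1281}}\right)^{2} - \frac{21518}{\left(1121 - 773\right) \frac{1}{234 - 1281}}\right)} = \frac{1}{1550277 - \left(13 + \left(\frac{1537}{348 \frac{1}{-1047}}\right)^{2} - \frac{21518}{348 \frac{1}{-1047}}\right)} = \frac{1}{1550277 - \left(13 + \left(\frac{1537}{348 \left(- \frac{1}{1047}\right)}\right)^{2} - \frac{21518}{348 \left(- \frac{1}{1047}\right)}\right)} = \frac{1}{1550277 - \left(13 + \left(\frac{1537}{- \frac{116}{349}}\right)^{2} - \frac{21518}{- \frac{116}{349}}\right)} = \frac{1}{1550277 - \left(13 + \left(1537 \left(- \frac{349}{116}\right)\right)^{2} - 21518 \left(- \frac{349}{116}\right)\right)} = \frac{1}{1550277 - \frac{343175049}{16}} = \frac{1}{- \frac{318370617}{16}} = - \frac{16}{318370617}$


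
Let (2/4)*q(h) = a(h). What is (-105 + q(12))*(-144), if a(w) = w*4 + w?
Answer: -2160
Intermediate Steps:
a(w) = 5*w (a(w) = 4*w + w = 5*w)
q(h) = 10*h (q(h) = 2*(5*h) = 10*h)
(-105 + q(12))*(-144) = (-105 + 10*12)*(-144) = (-105 + 120)*(-144) = 15*(-144) = -2160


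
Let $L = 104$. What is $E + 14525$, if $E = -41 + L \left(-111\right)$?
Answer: $2940$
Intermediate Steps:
$E = -11585$ ($E = -41 + 104 \left(-111\right) = -41 - 11544 = -11585$)
$E + 14525 = -11585 + 14525 = 2940$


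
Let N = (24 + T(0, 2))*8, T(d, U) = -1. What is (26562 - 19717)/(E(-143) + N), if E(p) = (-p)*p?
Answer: -1369/4053 ≈ -0.33777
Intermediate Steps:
E(p) = -p²
N = 184 (N = (24 - 1)*8 = 23*8 = 184)
(26562 - 19717)/(E(-143) + N) = (26562 - 19717)/(-1*(-143)² + 184) = 6845/(-1*20449 + 184) = 6845/(-20449 + 184) = 6845/(-20265) = 6845*(-1/20265) = -1369/4053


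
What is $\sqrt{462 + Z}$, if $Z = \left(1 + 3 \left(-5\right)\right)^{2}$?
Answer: $\sqrt{658} \approx 25.652$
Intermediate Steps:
$Z = 196$ ($Z = \left(1 - 15\right)^{2} = \left(-14\right)^{2} = 196$)
$\sqrt{462 + Z} = \sqrt{462 + 196} = \sqrt{658}$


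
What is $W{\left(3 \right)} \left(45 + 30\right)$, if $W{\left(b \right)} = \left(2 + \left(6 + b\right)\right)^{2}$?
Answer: $9075$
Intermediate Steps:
$W{\left(b \right)} = \left(8 + b\right)^{2}$
$W{\left(3 \right)} \left(45 + 30\right) = \left(8 + 3\right)^{2} \left(45 + 30\right) = 11^{2} \cdot 75 = 121 \cdot 75 = 9075$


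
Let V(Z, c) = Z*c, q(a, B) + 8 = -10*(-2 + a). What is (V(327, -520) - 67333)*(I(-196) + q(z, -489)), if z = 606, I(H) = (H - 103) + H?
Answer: 1553131539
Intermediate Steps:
I(H) = -103 + 2*H (I(H) = (-103 + H) + H = -103 + 2*H)
q(a, B) = 12 - 10*a (q(a, B) = -8 - 10*(-2 + a) = -8 + (20 - 10*a) = 12 - 10*a)
(V(327, -520) - 67333)*(I(-196) + q(z, -489)) = (327*(-520) - 67333)*((-103 + 2*(-196)) + (12 - 10*606)) = (-170040 - 67333)*((-103 - 392) + (12 - 6060)) = -237373*(-495 - 6048) = -237373*(-6543) = 1553131539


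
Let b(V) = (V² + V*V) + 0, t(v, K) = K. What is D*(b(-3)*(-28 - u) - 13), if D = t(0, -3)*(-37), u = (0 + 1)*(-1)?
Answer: -55389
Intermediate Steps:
b(V) = 2*V² (b(V) = (V² + V²) + 0 = 2*V² + 0 = 2*V²)
u = -1 (u = 1*(-1) = -1)
D = 111 (D = -3*(-37) = 111)
D*(b(-3)*(-28 - u) - 13) = 111*((2*(-3)²)*(-28 - 1*(-1)) - 13) = 111*((2*9)*(-28 + 1) - 13) = 111*(18*(-27) - 13) = 111*(-486 - 13) = 111*(-499) = -55389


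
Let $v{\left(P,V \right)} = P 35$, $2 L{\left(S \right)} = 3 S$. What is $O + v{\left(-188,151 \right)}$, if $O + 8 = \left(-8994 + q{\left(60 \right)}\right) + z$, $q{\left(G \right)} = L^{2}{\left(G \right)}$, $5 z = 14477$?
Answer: $- \frac{22933}{5} \approx -4586.6$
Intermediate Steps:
$L{\left(S \right)} = \frac{3 S}{2}$
$v{\left(P,V \right)} = 35 P$
$z = \frac{14477}{5}$ ($z = \frac{1}{5} \cdot 14477 = \frac{14477}{5} \approx 2895.4$)
$q{\left(G \right)} = \frac{9 G^{2}}{4}$ ($q{\left(G \right)} = \left(\frac{3 G}{2}\right)^{2} = \frac{9 G^{2}}{4}$)
$O = \frac{9967}{5}$ ($O = -8 + \left(\left(-8994 + \frac{9 \cdot 60^{2}}{4}\right) + \frac{14477}{5}\right) = -8 + \left(\left(-8994 + \frac{9}{4} \cdot 3600\right) + \frac{14477}{5}\right) = -8 + \left(\left(-8994 + 8100\right) + \frac{14477}{5}\right) = -8 + \left(-894 + \frac{14477}{5}\right) = -8 + \frac{10007}{5} = \frac{9967}{5} \approx 1993.4$)
$O + v{\left(-188,151 \right)} = \frac{9967}{5} + 35 \left(-188\right) = \frac{9967}{5} - 6580 = - \frac{22933}{5}$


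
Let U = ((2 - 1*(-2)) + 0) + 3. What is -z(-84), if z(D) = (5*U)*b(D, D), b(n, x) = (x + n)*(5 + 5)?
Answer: 58800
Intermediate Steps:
U = 7 (U = ((2 + 2) + 0) + 3 = (4 + 0) + 3 = 4 + 3 = 7)
b(n, x) = 10*n + 10*x (b(n, x) = (n + x)*10 = 10*n + 10*x)
z(D) = 700*D (z(D) = (5*7)*(10*D + 10*D) = 35*(20*D) = 700*D)
-z(-84) = -700*(-84) = -1*(-58800) = 58800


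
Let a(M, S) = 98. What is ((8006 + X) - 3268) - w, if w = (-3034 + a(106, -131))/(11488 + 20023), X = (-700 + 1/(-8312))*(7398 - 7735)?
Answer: 63027803300855/261919432 ≈ 2.4064e+5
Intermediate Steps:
X = 1960801137/8312 (X = (-700 - 1/8312)*(-337) = -5818401/8312*(-337) = 1960801137/8312 ≈ 2.3590e+5)
w = -2936/31511 (w = (-3034 + 98)/(11488 + 20023) = -2936/31511 ≈ -0.093174)
((8006 + X) - 3268) - w = ((8006 + 1960801137/8312) - 3268) - 1*(-2936/31511) = (2027347009/8312 - 3268) + 2936/31511 = 2000183393/8312 + 2936/31511 = 63027803300855/261919432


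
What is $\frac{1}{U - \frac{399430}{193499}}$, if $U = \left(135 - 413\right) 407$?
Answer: $- \frac{193499}{21894037284} \approx -8.838 \cdot 10^{-6}$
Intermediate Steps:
$U = -113146$ ($U = \left(-278\right) 407 = -113146$)
$\frac{1}{U - \frac{399430}{193499}} = \frac{1}{-113146 - \frac{399430}{193499}} = \frac{1}{- \frac{21894037284}{193499}} = - \frac{193499}{21894037284}$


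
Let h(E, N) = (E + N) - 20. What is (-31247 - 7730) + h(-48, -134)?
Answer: -39179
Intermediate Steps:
h(E, N) = -20 + E + N
(-31247 - 7730) + h(-48, -134) = (-31247 - 7730) + (-20 - 48 - 134) = -38977 - 202 = -39179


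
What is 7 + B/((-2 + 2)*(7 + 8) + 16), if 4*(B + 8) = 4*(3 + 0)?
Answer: 107/16 ≈ 6.6875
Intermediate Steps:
B = -5 (B = -8 + (4*(3 + 0))/4 = -8 + (4*3)/4 = -8 + (¼)*12 = -8 + 3 = -5)
7 + B/((-2 + 2)*(7 + 8) + 16) = 7 - 5/((-2 + 2)*(7 + 8) + 16) = 7 - 5/(0*15 + 16) = 7 - 5/(0 + 16) = 7 - 5/16 = 107/16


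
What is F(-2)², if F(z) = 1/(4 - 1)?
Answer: ⅑ ≈ 0.11111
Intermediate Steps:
F(z) = ⅓ (F(z) = 1/3 = ⅓)
F(-2)² = (⅓)² = ⅑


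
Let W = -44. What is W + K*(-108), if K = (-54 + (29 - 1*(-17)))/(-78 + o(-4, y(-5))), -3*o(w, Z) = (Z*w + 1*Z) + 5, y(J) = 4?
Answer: -12580/227 ≈ -55.419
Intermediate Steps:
o(w, Z) = -5/3 - Z/3 - Z*w/3 (o(w, Z) = -((Z*w + 1*Z) + 5)/3 = -((Z*w + Z) + 5)/3 = -((Z + Z*w) + 5)/3 = -(5 + Z + Z*w)/3 = -5/3 - Z/3 - Z*w/3)
K = 24/227 (K = (-54 + (29 - 1*(-17)))/(-78 + (-5/3 - 1/3*4 - 1/3*4*(-4))) = (-54 + (29 + 17))/(-78 + (-5/3 - 4/3 + 16/3)) = (-54 + 46)/(-78 + 7/3) = -8/(-227/3) = -8*(-3/227) = 24/227 ≈ 0.10573)
W + K*(-108) = -44 + (24/227)*(-108) = -44 - 2592/227 = -12580/227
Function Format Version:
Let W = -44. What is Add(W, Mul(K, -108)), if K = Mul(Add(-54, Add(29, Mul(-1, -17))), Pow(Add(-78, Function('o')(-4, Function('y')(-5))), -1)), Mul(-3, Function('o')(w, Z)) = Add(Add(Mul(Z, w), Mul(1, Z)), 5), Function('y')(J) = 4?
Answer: Rational(-12580, 227) ≈ -55.419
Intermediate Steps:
Function('o')(w, Z) = Add(Rational(-5, 3), Mul(Rational(-1, 3), Z), Mul(Rational(-1, 3), Z, w)) (Function('o')(w, Z) = Mul(Rational(-1, 3), Add(Add(Mul(Z, w), Mul(1, Z)), 5)) = Mul(Rational(-1, 3), Add(Add(Mul(Z, w), Z), 5)) = Mul(Rational(-1, 3), Add(Add(Z, Mul(Z, w)), 5)) = Mul(Rational(-1, 3), Add(5, Z, Mul(Z, w))) = Add(Rational(-5, 3), Mul(Rational(-1, 3), Z), Mul(Rational(-1, 3), Z, w)))
K = Rational(24, 227) (K = Mul(Add(-54, Add(29, Mul(-1, -17))), Pow(Add(-78, Add(Rational(-5, 3), Mul(Rational(-1, 3), 4), Mul(Rational(-1, 3), 4, -4))), -1)) = Mul(Add(-54, Add(29, 17)), Pow(Add(-78, Add(Rational(-5, 3), Rational(-4, 3), Rational(16, 3))), -1)) = Mul(Add(-54, 46), Pow(Add(-78, Rational(7, 3)), -1)) = Mul(-8, Pow(Rational(-227, 3), -1)) = Mul(-8, Rational(-3, 227)) = Rational(24, 227) ≈ 0.10573)
Add(W, Mul(K, -108)) = Add(-44, Mul(Rational(24, 227), -108)) = Add(-44, Rational(-2592, 227)) = Rational(-12580, 227)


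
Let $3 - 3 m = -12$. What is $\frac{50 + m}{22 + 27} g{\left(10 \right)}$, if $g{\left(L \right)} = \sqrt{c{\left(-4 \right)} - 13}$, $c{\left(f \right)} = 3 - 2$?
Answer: $\frac{110 i \sqrt{3}}{49} \approx 3.8883 i$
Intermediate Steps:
$m = 5$ ($m = 1 - -4 = 1 + 4 = 5$)
$c{\left(f \right)} = 1$ ($c{\left(f \right)} = 3 - 2 = 1$)
$g{\left(L \right)} = 2 i \sqrt{3}$ ($g{\left(L \right)} = \sqrt{1 - 13} = \sqrt{-12} = 2 i \sqrt{3}$)
$\frac{50 + m}{22 + 27} g{\left(10 \right)} = \frac{50 + 5}{22 + 27} \cdot 2 i \sqrt{3} = \frac{55}{49} \cdot 2 i \sqrt{3} = 55 \cdot \frac{1}{49} \cdot 2 i \sqrt{3} = \frac{55 \cdot 2 i \sqrt{3}}{49} = \frac{110 i \sqrt{3}}{49}$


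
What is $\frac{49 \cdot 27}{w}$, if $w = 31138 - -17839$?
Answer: $\frac{1323}{48977} \approx 0.027013$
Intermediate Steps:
$w = 48977$ ($w = 31138 + 17839 = 48977$)
$\frac{49 \cdot 27}{w} = \frac{49 \cdot 27}{48977} = 1323 \cdot \frac{1}{48977} = \frac{1323}{48977}$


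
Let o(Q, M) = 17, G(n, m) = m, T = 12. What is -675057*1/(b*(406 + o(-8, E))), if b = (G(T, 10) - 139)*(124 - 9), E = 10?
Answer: 5233/48645 ≈ 0.10758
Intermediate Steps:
b = -14835 (b = (10 - 139)*(124 - 9) = -129*115 = -14835)
-675057*1/(b*(406 + o(-8, E))) = -675057*(-1/(14835*(406 + 17))) = -675057/((-14835*423)) = -675057/(-6275205) = -675057*(-1/6275205) = 5233/48645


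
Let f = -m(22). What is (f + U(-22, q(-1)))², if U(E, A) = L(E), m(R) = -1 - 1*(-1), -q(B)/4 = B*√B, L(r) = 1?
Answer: 1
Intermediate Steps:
q(B) = -4*B^(3/2) (q(B) = -4*B*√B = -4*B^(3/2))
m(R) = 0 (m(R) = -1 + 1 = 0)
f = 0 (f = -1*0 = 0)
U(E, A) = 1
(f + U(-22, q(-1)))² = (0 + 1)² = 1² = 1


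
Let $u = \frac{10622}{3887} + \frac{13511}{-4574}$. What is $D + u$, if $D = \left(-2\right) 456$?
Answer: $- \frac{16218506085}{17779138} \approx -912.22$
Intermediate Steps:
$D = -912$
$u = - \frac{3932229}{17779138}$ ($u = 10622 \cdot \frac{1}{3887} + 13511 \left(- \frac{1}{4574}\right) = \frac{10622}{3887} - \frac{13511}{4574} = - \frac{3932229}{17779138} \approx -0.22117$)
$D + u = -912 - \frac{3932229}{17779138} = - \frac{16218506085}{17779138}$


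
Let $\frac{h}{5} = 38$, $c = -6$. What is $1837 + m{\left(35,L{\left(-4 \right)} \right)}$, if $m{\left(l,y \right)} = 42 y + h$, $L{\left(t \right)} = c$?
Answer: $1775$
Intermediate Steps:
$L{\left(t \right)} = -6$
$h = 190$ ($h = 5 \cdot 38 = 190$)
$m{\left(l,y \right)} = 190 + 42 y$ ($m{\left(l,y \right)} = 42 y + 190 = 190 + 42 y$)
$1837 + m{\left(35,L{\left(-4 \right)} \right)} = 1837 + \left(190 + 42 \left(-6\right)\right) = 1837 + \left(190 - 252\right) = 1837 - 62 = 1775$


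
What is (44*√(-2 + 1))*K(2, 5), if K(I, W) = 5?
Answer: 220*I ≈ 220.0*I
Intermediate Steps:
(44*√(-2 + 1))*K(2, 5) = (44*√(-2 + 1))*5 = (44*√(-1))*5 = (44*I)*5 = 220*I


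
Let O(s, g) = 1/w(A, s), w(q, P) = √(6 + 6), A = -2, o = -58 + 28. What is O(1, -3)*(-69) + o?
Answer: -30 - 23*√3/2 ≈ -49.919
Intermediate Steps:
o = -30
w(q, P) = 2*√3 (w(q, P) = √12 = 2*√3)
O(s, g) = √3/6 (O(s, g) = 1/(2*√3) = √3/6)
O(1, -3)*(-69) + o = (√3/6)*(-69) - 30 = -23*√3/2 - 30 = -30 - 23*√3/2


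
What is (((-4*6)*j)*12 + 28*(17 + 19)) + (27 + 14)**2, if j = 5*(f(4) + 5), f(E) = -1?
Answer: -3071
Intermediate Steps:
j = 20 (j = 5*(-1 + 5) = 5*4 = 20)
(((-4*6)*j)*12 + 28*(17 + 19)) + (27 + 14)**2 = ((-4*6*20)*12 + 28*(17 + 19)) + (27 + 14)**2 = (-24*20*12 + 28*36) + 41**2 = (-480*12 + 1008) + 1681 = (-5760 + 1008) + 1681 = -4752 + 1681 = -3071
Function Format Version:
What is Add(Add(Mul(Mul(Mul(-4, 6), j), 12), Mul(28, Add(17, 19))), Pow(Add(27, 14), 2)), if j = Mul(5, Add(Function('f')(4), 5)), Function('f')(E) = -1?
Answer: -3071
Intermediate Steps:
j = 20 (j = Mul(5, Add(-1, 5)) = Mul(5, 4) = 20)
Add(Add(Mul(Mul(Mul(-4, 6), j), 12), Mul(28, Add(17, 19))), Pow(Add(27, 14), 2)) = Add(Add(Mul(Mul(Mul(-4, 6), 20), 12), Mul(28, Add(17, 19))), Pow(Add(27, 14), 2)) = Add(Add(Mul(Mul(-24, 20), 12), Mul(28, 36)), Pow(41, 2)) = Add(Add(Mul(-480, 12), 1008), 1681) = Add(Add(-5760, 1008), 1681) = Add(-4752, 1681) = -3071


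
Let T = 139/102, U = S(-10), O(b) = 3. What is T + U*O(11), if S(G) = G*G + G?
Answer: 27679/102 ≈ 271.36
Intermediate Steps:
S(G) = G + G² (S(G) = G² + G = G + G²)
U = 90 (U = -10*(1 - 10) = -10*(-9) = 90)
T = 139/102 (T = 139*(1/102) = 139/102 ≈ 1.3627)
T + U*O(11) = 139/102 + 90*3 = 139/102 + 270 = 27679/102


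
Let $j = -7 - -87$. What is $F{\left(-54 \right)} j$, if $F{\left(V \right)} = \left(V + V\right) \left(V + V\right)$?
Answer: $933120$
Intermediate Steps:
$j = 80$ ($j = -7 + 87 = 80$)
$F{\left(V \right)} = 4 V^{2}$ ($F{\left(V \right)} = 2 V 2 V = 4 V^{2}$)
$F{\left(-54 \right)} j = 4 \left(-54\right)^{2} \cdot 80 = 4 \cdot 2916 \cdot 80 = 11664 \cdot 80 = 933120$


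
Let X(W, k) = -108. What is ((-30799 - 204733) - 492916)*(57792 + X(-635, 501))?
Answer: -42019794432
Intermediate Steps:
((-30799 - 204733) - 492916)*(57792 + X(-635, 501)) = ((-30799 - 204733) - 492916)*(57792 - 108) = (-235532 - 492916)*57684 = -728448*57684 = -42019794432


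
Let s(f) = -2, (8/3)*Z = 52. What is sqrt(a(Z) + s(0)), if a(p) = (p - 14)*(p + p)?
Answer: 5*sqrt(34)/2 ≈ 14.577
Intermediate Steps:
Z = 39/2 (Z = (3/8)*52 = 39/2 ≈ 19.500)
a(p) = 2*p*(-14 + p) (a(p) = (-14 + p)*(2*p) = 2*p*(-14 + p))
sqrt(a(Z) + s(0)) = sqrt(2*(39/2)*(-14 + 39/2) - 2) = sqrt(2*(39/2)*(11/2) - 2) = sqrt(429/2 - 2) = sqrt(425/2) = 5*sqrt(34)/2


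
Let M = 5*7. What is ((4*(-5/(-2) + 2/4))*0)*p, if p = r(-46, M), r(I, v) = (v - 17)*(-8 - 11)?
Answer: 0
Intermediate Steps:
M = 35
r(I, v) = 323 - 19*v (r(I, v) = (-17 + v)*(-19) = 323 - 19*v)
p = -342 (p = 323 - 19*35 = 323 - 665 = -342)
((4*(-5/(-2) + 2/4))*0)*p = ((4*(-5/(-2) + 2/4))*0)*(-342) = ((4*(-5*(-½) + 2*(¼)))*0)*(-342) = ((4*(5/2 + ½))*0)*(-342) = ((4*3)*0)*(-342) = (12*0)*(-342) = 0*(-342) = 0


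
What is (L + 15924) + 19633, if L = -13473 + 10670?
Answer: 32754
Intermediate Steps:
L = -2803
(L + 15924) + 19633 = (-2803 + 15924) + 19633 = 13121 + 19633 = 32754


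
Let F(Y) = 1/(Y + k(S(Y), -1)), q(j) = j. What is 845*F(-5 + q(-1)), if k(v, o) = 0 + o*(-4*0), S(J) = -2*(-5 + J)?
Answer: -845/6 ≈ -140.83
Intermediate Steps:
S(J) = 10 - 2*J
k(v, o) = 0 (k(v, o) = 0 + o*0 = 0 + 0 = 0)
F(Y) = 1/Y (F(Y) = 1/(Y + 0) = 1/Y)
845*F(-5 + q(-1)) = 845/(-5 - 1) = 845/(-6) = 845*(-⅙) = -845/6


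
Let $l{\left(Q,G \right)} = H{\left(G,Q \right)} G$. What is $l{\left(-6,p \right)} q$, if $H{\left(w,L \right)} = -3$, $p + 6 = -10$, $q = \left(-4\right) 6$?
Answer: $-1152$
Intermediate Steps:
$q = -24$
$p = -16$ ($p = -6 - 10 = -16$)
$l{\left(Q,G \right)} = - 3 G$
$l{\left(-6,p \right)} q = \left(-3\right) \left(-16\right) \left(-24\right) = 48 \left(-24\right) = -1152$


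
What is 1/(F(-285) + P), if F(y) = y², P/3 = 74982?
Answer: 1/306171 ≈ 3.2661e-6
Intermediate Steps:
P = 224946 (P = 3*74982 = 224946)
1/(F(-285) + P) = 1/((-285)² + 224946) = 1/(81225 + 224946) = 1/306171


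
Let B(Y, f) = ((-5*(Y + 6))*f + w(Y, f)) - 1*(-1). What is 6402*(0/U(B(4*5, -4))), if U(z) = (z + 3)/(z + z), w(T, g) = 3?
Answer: 0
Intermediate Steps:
B(Y, f) = 4 + f*(-30 - 5*Y) (B(Y, f) = ((-5*(Y + 6))*f + 3) - 1*(-1) = ((-5*(6 + Y))*f + 3) + 1 = ((-30 - 5*Y)*f + 3) + 1 = (f*(-30 - 5*Y) + 3) + 1 = (3 + f*(-30 - 5*Y)) + 1 = 4 + f*(-30 - 5*Y))
U(z) = (3 + z)/(2*z) (U(z) = (3 + z)/((2*z)) = (3 + z)*(1/(2*z)) = (3 + z)/(2*z))
6402*(0/U(B(4*5, -4))) = 6402*(0/(((3 + (4 - 30*(-4) - 5*4*5*(-4)))/(2*(4 - 30*(-4) - 5*4*5*(-4)))))) = 6402*(0/(((3 + (4 + 120 - 5*20*(-4)))/(2*(4 + 120 - 5*20*(-4)))))) = 6402*(0/(((3 + (4 + 120 + 400))/(2*(4 + 120 + 400))))) = 6402*(0/(((½)*(3 + 524)/524))) = 6402*(0/(((½)*(1/524)*527))) = 6402*(0/(527/1048)) = 6402*(0*(1048/527)) = 6402*0 = 0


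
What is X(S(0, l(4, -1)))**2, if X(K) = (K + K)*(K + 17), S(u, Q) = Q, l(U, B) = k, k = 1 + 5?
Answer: 76176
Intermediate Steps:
k = 6
l(U, B) = 6
X(K) = 2*K*(17 + K) (X(K) = (2*K)*(17 + K) = 2*K*(17 + K))
X(S(0, l(4, -1)))**2 = (2*6*(17 + 6))**2 = (2*6*23)**2 = 276**2 = 76176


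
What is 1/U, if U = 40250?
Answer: 1/40250 ≈ 2.4845e-5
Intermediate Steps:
1/U = 1/40250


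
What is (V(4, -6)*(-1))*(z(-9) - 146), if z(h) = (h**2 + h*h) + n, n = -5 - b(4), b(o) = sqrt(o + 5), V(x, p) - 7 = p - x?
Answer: 24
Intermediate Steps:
V(x, p) = 7 + p - x (V(x, p) = 7 + (p - x) = 7 + p - x)
b(o) = sqrt(5 + o)
n = -8 (n = -5 - sqrt(5 + 4) = -5 - sqrt(9) = -5 - 1*3 = -5 - 3 = -8)
z(h) = -8 + 2*h**2 (z(h) = (h**2 + h*h) - 8 = (h**2 + h**2) - 8 = 2*h**2 - 8 = -8 + 2*h**2)
(V(4, -6)*(-1))*(z(-9) - 146) = ((7 - 6 - 1*4)*(-1))*((-8 + 2*(-9)**2) - 146) = ((7 - 6 - 4)*(-1))*((-8 + 2*81) - 146) = (-3*(-1))*((-8 + 162) - 146) = 3*(154 - 146) = 3*8 = 24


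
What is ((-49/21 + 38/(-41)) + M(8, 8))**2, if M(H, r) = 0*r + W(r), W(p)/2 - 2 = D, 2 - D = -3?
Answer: 1745041/15129 ≈ 115.34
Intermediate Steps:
D = 5 (D = 2 - 1*(-3) = 2 + 3 = 5)
W(p) = 14 (W(p) = 4 + 2*5 = 4 + 10 = 14)
M(H, r) = 14 (M(H, r) = 0*r + 14 = 0 + 14 = 14)
((-49/21 + 38/(-41)) + M(8, 8))**2 = ((-49/21 + 38/(-41)) + 14)**2 = ((-49*1/21 + 38*(-1/41)) + 14)**2 = ((-7/3 - 38/41) + 14)**2 = (-401/123 + 14)**2 = (1321/123)**2 = 1745041/15129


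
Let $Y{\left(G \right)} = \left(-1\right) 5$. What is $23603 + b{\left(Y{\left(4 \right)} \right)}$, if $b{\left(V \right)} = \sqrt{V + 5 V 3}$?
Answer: $23603 + 4 i \sqrt{5} \approx 23603.0 + 8.9443 i$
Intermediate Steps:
$Y{\left(G \right)} = -5$
$b{\left(V \right)} = 4 \sqrt{V}$ ($b{\left(V \right)} = \sqrt{V + 15 V} = \sqrt{16 V} = 4 \sqrt{V}$)
$23603 + b{\left(Y{\left(4 \right)} \right)} = 23603 + 4 \sqrt{-5} = 23603 + 4 i \sqrt{5}$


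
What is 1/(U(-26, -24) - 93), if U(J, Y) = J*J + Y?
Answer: 1/559 ≈ 0.0017889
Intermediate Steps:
U(J, Y) = Y + J² (U(J, Y) = J² + Y = Y + J²)
1/(U(-26, -24) - 93) = 1/((-24 + (-26)²) - 93) = 1/((-24 + 676) - 93) = 1/(652 - 93) = 1/559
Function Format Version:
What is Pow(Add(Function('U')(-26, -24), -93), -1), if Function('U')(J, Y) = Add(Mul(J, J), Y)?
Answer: Rational(1, 559) ≈ 0.0017889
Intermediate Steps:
Function('U')(J, Y) = Add(Y, Pow(J, 2)) (Function('U')(J, Y) = Add(Pow(J, 2), Y) = Add(Y, Pow(J, 2)))
Pow(Add(Function('U')(-26, -24), -93), -1) = Pow(Add(Add(-24, Pow(-26, 2)), -93), -1) = Pow(Add(Add(-24, 676), -93), -1) = Pow(Add(652, -93), -1) = Pow(559, -1) = Rational(1, 559)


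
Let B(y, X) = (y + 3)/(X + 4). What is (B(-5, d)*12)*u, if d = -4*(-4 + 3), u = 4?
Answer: -12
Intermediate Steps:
d = 4 (d = -4*(-1) = 4)
B(y, X) = (3 + y)/(4 + X)
(B(-5, d)*12)*u = (((3 - 5)/(4 + 4))*12)*4 = ((-2/8)*12)*4 = (((⅛)*(-2))*12)*4 = -¼*12*4 = -3*4 = -12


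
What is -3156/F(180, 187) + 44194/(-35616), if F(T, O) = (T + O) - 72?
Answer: -62720663/5253360 ≈ -11.939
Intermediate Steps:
F(T, O) = -72 + O + T (F(T, O) = (O + T) - 72 = -72 + O + T)
-3156/F(180, 187) + 44194/(-35616) = -3156/(-72 + 187 + 180) + 44194/(-35616) = -3156/295 + 44194*(-1/35616) = -3156*1/295 - 22097/17808 = -3156/295 - 22097/17808 = -62720663/5253360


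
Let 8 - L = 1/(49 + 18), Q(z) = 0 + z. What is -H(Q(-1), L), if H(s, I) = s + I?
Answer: -468/67 ≈ -6.9851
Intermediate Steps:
Q(z) = z
L = 535/67 (L = 8 - 1/(49 + 18) = 8 - 1/67 = 535/67 ≈ 7.9851)
H(s, I) = I + s
-H(Q(-1), L) = -(535/67 - 1) = -1*468/67 = -468/67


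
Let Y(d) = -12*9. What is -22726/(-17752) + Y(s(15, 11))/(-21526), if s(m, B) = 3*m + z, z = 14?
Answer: 122779273/95532388 ≈ 1.2852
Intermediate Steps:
s(m, B) = 14 + 3*m (s(m, B) = 3*m + 14 = 14 + 3*m)
Y(d) = -108
-22726/(-17752) + Y(s(15, 11))/(-21526) = -22726/(-17752) - 108/(-21526) = -22726*(-1/17752) - 108*(-1/21526) = 11363/8876 + 54/10763 = 122779273/95532388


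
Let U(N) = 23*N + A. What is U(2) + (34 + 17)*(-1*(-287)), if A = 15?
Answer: 14698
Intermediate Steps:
U(N) = 15 + 23*N (U(N) = 23*N + 15 = 15 + 23*N)
U(2) + (34 + 17)*(-1*(-287)) = (15 + 23*2) + (34 + 17)*(-1*(-287)) = (15 + 46) + 51*287 = 61 + 14637 = 14698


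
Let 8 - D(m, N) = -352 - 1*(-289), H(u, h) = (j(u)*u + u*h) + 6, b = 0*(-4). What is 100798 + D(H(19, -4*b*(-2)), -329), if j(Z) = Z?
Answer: 100869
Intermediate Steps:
b = 0
H(u, h) = 6 + u² + h*u (H(u, h) = (u*u + u*h) + 6 = (u² + h*u) + 6 = 6 + u² + h*u)
D(m, N) = 71 (D(m, N) = 8 - (-352 - 1*(-289)) = 8 - (-352 + 289) = 8 - 1*(-63) = 8 + 63 = 71)
100798 + D(H(19, -4*b*(-2)), -329) = 100798 + 71 = 100869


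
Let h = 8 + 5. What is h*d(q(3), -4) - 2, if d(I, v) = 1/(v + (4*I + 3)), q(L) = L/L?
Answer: 7/3 ≈ 2.3333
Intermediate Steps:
h = 13
q(L) = 1
d(I, v) = 1/(3 + v + 4*I) (d(I, v) = 1/(v + (3 + 4*I)) = 1/(3 + v + 4*I))
h*d(q(3), -4) - 2 = 13/(3 - 4 + 4*1) - 2 = 13/(3 - 4 + 4) - 2 = 13/3 - 2 = 7/3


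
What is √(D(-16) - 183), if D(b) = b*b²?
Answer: I*√4279 ≈ 65.414*I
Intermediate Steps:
D(b) = b³
√(D(-16) - 183) = √((-16)³ - 183) = √(-4096 - 183) = √(-4279) = I*√4279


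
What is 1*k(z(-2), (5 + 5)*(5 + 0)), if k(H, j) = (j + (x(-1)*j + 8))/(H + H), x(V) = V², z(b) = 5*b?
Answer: -27/5 ≈ -5.4000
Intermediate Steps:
k(H, j) = (8 + 2*j)/(2*H) (k(H, j) = (j + ((-1)²*j + 8))/(H + H) = (j + (1*j + 8))/((2*H)) = (j + (j + 8))*(1/(2*H)) = (j + (8 + j))*(1/(2*H)) = (8 + 2*j)*(1/(2*H)) = (8 + 2*j)/(2*H))
1*k(z(-2), (5 + 5)*(5 + 0)) = 1*((4 + (5 + 5)*(5 + 0))/((5*(-2)))) = 1*((4 + 10*5)/(-10)) = 1*(-(4 + 50)/10) = 1*(-⅒*54) = 1*(-27/5) = -27/5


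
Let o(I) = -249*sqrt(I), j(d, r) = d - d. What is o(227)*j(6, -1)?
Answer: 0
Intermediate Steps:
j(d, r) = 0
o(227)*j(6, -1) = -249*sqrt(227)*0 = 0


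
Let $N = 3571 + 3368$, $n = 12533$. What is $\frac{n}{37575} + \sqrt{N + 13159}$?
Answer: $\frac{12533}{37575} + \sqrt{20098} \approx 142.1$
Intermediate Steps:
$N = 6939$
$\frac{n}{37575} + \sqrt{N + 13159} = \frac{12533}{37575} + \sqrt{6939 + 13159} = 12533 \cdot \frac{1}{37575} + \sqrt{20098} = \frac{12533}{37575} + \sqrt{20098}$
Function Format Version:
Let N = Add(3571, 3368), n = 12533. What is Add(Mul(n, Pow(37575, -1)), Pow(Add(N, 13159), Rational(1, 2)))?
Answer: Add(Rational(12533, 37575), Pow(20098, Rational(1, 2))) ≈ 142.10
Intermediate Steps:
N = 6939
Add(Mul(n, Pow(37575, -1)), Pow(Add(N, 13159), Rational(1, 2))) = Add(Mul(12533, Pow(37575, -1)), Pow(Add(6939, 13159), Rational(1, 2))) = Add(Mul(12533, Rational(1, 37575)), Pow(20098, Rational(1, 2))) = Add(Rational(12533, 37575), Pow(20098, Rational(1, 2)))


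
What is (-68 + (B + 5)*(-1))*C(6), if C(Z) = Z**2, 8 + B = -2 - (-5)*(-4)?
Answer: -1548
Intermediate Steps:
B = -30 (B = -8 + (-2 - (-5)*(-4)) = -8 + (-2 - 1*20) = -8 + (-2 - 20) = -8 - 22 = -30)
(-68 + (B + 5)*(-1))*C(6) = (-68 + (-30 + 5)*(-1))*6**2 = (-68 - 25*(-1))*36 = (-68 + 25)*36 = -43*36 = -1548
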